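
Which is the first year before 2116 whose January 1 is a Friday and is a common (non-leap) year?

2106

Jan 1 advances by 2 weekdays after a leap year and by 1 after a common year.
2116: Jan 1 is Wednesday (leap).
2115: Tuesday
2114: Monday
2113: Sunday
2112: Friday (leap)
2111: Thursday
2110: Wednesday
2109: Tuesday
2108: Sunday (leap)
2107: Saturday
2106: Friday
2106 begins on a Friday and is a common year.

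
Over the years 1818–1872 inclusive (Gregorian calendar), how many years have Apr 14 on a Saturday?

8

Track Apr 14's weekday year by year (advancing +1, or +2 across a Feb 29):
  1818: Tue  1819: Wed (+1)  1820: Fri (+2)  1821: Sat (+1) ✓  1822: Sun (+1)
  1823: Mon (+1)  1824: Wed (+2)  1825: Thu (+1)  1826: Fri (+1)  1827: Sat (+1) ✓
  1828: Mon (+2)  1829: Tue (+1)  1830: Wed (+1)  1831: Thu (+1)  … (27 more years) …
  1859: Thu (+1)  1860: Sat (+2) ✓  1861: Sun (+1)  1862: Mon (+1)  1863: Tue (+1)
  1864: Thu (+2)  1865: Fri (+1)  1866: Sat (+1) ✓  1867: Sun (+1)  1868: Tue (+2)
  1869: Wed (+1)  1870: Thu (+1)  1871: Fri (+1)  1872: Sun (+2)
Saturday years: 1821, 1827, 1832, 1838, 1849, 1855, 1860, 1866 — 8 in total.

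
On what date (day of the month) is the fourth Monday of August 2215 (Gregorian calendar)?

August 1, 2215 is a Tuesday, so the first Monday is the 7th.
The fourth Monday is 7 + 21 = 28.

28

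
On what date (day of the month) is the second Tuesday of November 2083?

9

November 1, 2083 is a Monday, so the first Tuesday is the 2nd.
The second Tuesday is 2 + 7 = 9.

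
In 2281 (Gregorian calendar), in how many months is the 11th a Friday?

3

Check the 11th of each month of 2281: Jan 11: Tue, Feb 11: Fri, Mar 11: Fri, Apr 11: Mon, May 11: Wed, Jun 11: Sat, Jul 11: Mon, Aug 11: Thu, Sep 11: Sun, Oct 11: Tue, Nov 11: Fri, Dec 11: Sun.
Friday occurs in February, March, November — 3 months.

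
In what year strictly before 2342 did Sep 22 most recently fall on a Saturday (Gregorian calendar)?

From one year to the next, a fixed date's weekday advances by 1, or by 2 when a Feb 29 lies between the two dates.
2342: September 22 is Tuesday.
2341: Monday (−1)
2340: Sunday (−1)
2339: Friday (−2)
2338: Thursday (−1)
2337: Wednesday (−1)
2336: Tuesday (−1)
2335: Sunday (−2)
2334: Saturday (−1)
Sep 22 falls on a Saturday in 2334.

2334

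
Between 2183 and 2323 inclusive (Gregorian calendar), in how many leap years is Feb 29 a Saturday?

5

Leap years in 2183–2323: 33 of them.
Feb 29 weekday advances by 5 (mod 7) from one leap year to the next four years later (or differs when a century non-leap intervenes).
Leap-day weekdays: 2184:Sun 2188:Fri 2192:Wed 2196:Mon 2204:Wed 2208:Mon 2212:Sat✓ 2216:Thu 2220:Tue 2224:Sun 2228:Fri 2232:Wed 2236:Mon …(7 more)… 2268:Sat✓ 2272:Thu 2276:Tue 2280:Sun 2284:Fri 2288:Wed 2292:Mon 2296:Sat✓ 2304:Mon 2308:Sat✓ 2312:Thu 2316:Tue 2320:Sun
Saturday: 2212, 2240, 2268, 2296, 2308 → 5.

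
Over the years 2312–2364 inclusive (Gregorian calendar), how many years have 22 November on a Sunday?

8

Track 22 November's weekday year by year (advancing +1, or +2 across a Feb 29):
  2312: Fri  2313: Sat (+1)  2314: Sun (+1) ✓  2315: Mon (+1)  2316: Wed (+2)
  2317: Thu (+1)  2318: Fri (+1)  2319: Sat (+1)  2320: Mon (+2)  2321: Tue (+1)
  2322: Wed (+1)  2323: Thu (+1)  2324: Sat (+2)  2325: Sun (+1) ✓  … (25 more years) …
  2351: Thu (+1)  2352: Sat (+2)  2353: Sun (+1) ✓  2354: Mon (+1)  2355: Tue (+1)
  2356: Thu (+2)  2357: Fri (+1)  2358: Sat (+1)  2359: Sun (+1) ✓  2360: Tue (+2)
  2361: Wed (+1)  2362: Thu (+1)  2363: Fri (+1)  2364: Sun (+2) ✓
Sunday years: 2314, 2325, 2331, 2336, 2342, 2353, 2359, 2364 — 8 in total.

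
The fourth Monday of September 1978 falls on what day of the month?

September 1, 1978 is a Friday, so the first Monday is the 4th.
The fourth Monday is 4 + 21 = 25.

25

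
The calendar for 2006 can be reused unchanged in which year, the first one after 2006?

2017

Two years share a calendar iff Jan 1 falls on the same weekday and both are leap or both are common. 2006: Jan 1 is Sunday, common year.
2007: Jan 1 Monday, common
2008: Jan 1 Tuesday, leap
2009: Jan 1 Thursday, common
2010: Jan 1 Friday, common
2011: Jan 1 Saturday, common
2012: Jan 1 Sunday, leap
2013: Jan 1 Tuesday, common
2014: Jan 1 Wednesday, common
2015: Jan 1 Thursday, common
2016: Jan 1 Friday, leap
2017: Jan 1 Sunday, common
2017 matches on both conditions.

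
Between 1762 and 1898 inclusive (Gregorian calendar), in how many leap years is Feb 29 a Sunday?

Leap years in 1762–1898: 33 of them.
Feb 29 weekday advances by 5 (mod 7) from one leap year to the next four years later (or differs when a century non-leap intervenes).
Leap-day weekdays: 1764:Wed 1768:Mon 1772:Sat 1776:Thu 1780:Tue 1784:Sun✓ 1788:Fri 1792:Wed 1796:Mon 1804:Wed 1808:Mon 1812:Sat 1816:Thu …(7 more)… 1848:Tue 1852:Sun✓ 1856:Fri 1860:Wed 1864:Mon 1868:Sat 1872:Thu 1876:Tue 1880:Sun✓ 1884:Fri 1888:Wed 1892:Mon 1896:Sat
Sunday: 1784, 1824, 1852, 1880 → 4.

4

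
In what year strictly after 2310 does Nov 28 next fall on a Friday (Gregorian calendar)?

From one year to the next, a fixed date's weekday advances by 1, or by 2 when a Feb 29 lies between the two dates.
2310: November 28 is Monday.
2311: Tuesday (+1)
2312: Thursday (+2)
2313: Friday (+1)
Nov 28 falls on a Friday in 2313.

2313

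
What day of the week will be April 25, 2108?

January 1, 2108 is a Sunday.
April 25 is day 116 of the year, i.e. 115 days after Jan 1.
115 mod 7 = 3, so advance 3 weekdays from Sunday: Wednesday.

Wednesday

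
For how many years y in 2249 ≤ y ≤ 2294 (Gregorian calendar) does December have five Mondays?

21

December has 31 days; it has five Mondays when Monday falls among the first (month-length − 28) days — i.e. when December 1 is one of Monday/Sunday/Saturday.
December 1 by year: 2249:Sat✓ 2250:Sun✓ 2251:Mon✓ 2252:Wed 2253:Thu 2254:Fri 2255:Sat✓ 2256:Mon✓ 2257:Tue 2258:Wed 2259:Thu 2260:Sat✓ 2261:Sun✓ 2262:Mon✓ 2263:Tue …(16 more)… 2280:Wed 2281:Thu 2282:Fri 2283:Sat✓ 2284:Mon✓ 2285:Tue 2286:Wed 2287:Thu 2288:Sat✓ 2289:Sun✓ 2290:Mon✓ 2291:Tue 2292:Thu 2293:Fri 2294:Sat✓
Years with five Mondays: 2249, 2250, 2251, 2255, 2256, 2260, 2261, 2262, 2266, 2267, 2272, 2273, 2277, 2278, 2279, 2283, 2284, 2288, 2289, 2290, 2294 → 21.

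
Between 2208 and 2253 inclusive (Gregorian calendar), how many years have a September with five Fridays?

14

September has 30 days; it has five Fridays when Friday falls among the first (month-length − 28) days — i.e. when September 1 is one of Friday/Thursday.
September 1 by year: 2208:Thu✓ 2209:Fri✓ 2210:Sat 2211:Sun 2212:Tue 2213:Wed 2214:Thu✓ 2215:Fri✓ 2216:Sun 2217:Mon 2218:Tue 2219:Wed 2220:Fri✓ 2221:Sat 2222:Sun …(16 more)… 2239:Sun 2240:Tue 2241:Wed 2242:Thu✓ 2243:Fri✓ 2244:Sun 2245:Mon 2246:Tue 2247:Wed 2248:Fri✓ 2249:Sat 2250:Sun 2251:Mon 2252:Wed 2253:Thu✓
Years with five Fridays: 2208, 2209, 2214, 2215, 2220, 2225, 2226, 2231, 2236, 2237, 2242, 2243, 2248, 2253 → 14.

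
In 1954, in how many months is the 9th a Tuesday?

Check the 9th of each month of 1954: Jan 9: Sat, Feb 9: Tue, Mar 9: Tue, Apr 9: Fri, May 9: Sun, Jun 9: Wed, Jul 9: Fri, Aug 9: Mon, Sep 9: Thu, Oct 9: Sat, Nov 9: Tue, Dec 9: Thu.
Tuesday occurs in February, March, November — 3 months.

3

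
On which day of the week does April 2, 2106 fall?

January 1, 2106 is a Friday.
April 2 is day 92 of the year, i.e. 91 days after Jan 1.
91 mod 7 = 0, so advance 0 weekdays from Friday: Friday.

Friday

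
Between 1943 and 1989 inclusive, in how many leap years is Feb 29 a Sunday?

2

Leap years in 1943–1989: 12 of them.
Feb 29 weekday advances by 5 (mod 7) from one leap year to the next four years later (or differs when a century non-leap intervenes).
Leap-day weekdays: 1944:Tue 1948:Sun✓ 1952:Fri 1956:Wed 1960:Mon 1964:Sat 1968:Thu 1972:Tue 1976:Sun✓ 1980:Fri 1984:Wed 1988:Mon
Sunday: 1948, 1976 → 2.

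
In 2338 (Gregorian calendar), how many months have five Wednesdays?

4

A month of length L has five Wednesdays iff its first Wednesday is on day ≤ L−28 (so day 1–3 in a 31-day month, 1–2 in a 30-day month, day 1 in a leap February).
Checking each month of 2338: Jan starts Sat (31d); Feb starts Tue (28d); Mar starts Tue (31d) ✓; Apr starts Fri (30d); May starts Sun (31d); Jun starts Wed (30d) ✓; Jul starts Fri (31d); Aug starts Mon (31d) ✓; Sep starts Thu (30d); Oct starts Sat (31d); Nov starts Tue (30d) ✓; Dec starts Thu (31d).
Five-Wednesday months: March, June, August, November → 4.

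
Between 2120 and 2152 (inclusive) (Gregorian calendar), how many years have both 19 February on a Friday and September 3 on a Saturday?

Check each year's weekday for 19 February and September 3:
  2120: Mon/Tue  2121: Wed/Wed  2122: Thu/Thu  2123: Fri/Fri  2124: Sat/Sun  2125: Mon/Mon  2126: Tue/Tue  2127: Wed/Wed  2128: Thu/Fri  2129: Sat/Sat  2130: Sun/Sun  2131: Mon/Mon  2132: Tue/Wed  2133: Thu/Thu  …(5 more)…  2139: Thu/Thu  2140: Fri/Sat ✓  2141: Sun/Sun  2142: Mon/Mon  2143: Tue/Tue  2144: Wed/Thu  2145: Fri/Fri  2146: Sat/Sat  2147: Sun/Sun  2148: Mon/Tue  2149: Wed/Wed  2150: Thu/Thu  2151: Fri/Fri  2152: Sat/Sun
Both conditions hold in: 2140 — 1.

1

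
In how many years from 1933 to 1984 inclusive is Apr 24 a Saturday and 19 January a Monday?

Check each year's weekday for Apr 24 and 19 January:
  1933: Mon/Thu  1934: Tue/Fri  1935: Wed/Sat  1936: Fri/Sun  1937: Sat/Tue  1938: Sun/Wed  1939: Mon/Thu  1940: Wed/Fri  1941: Thu/Sun  1942: Fri/Mon  1943: Sat/Tue  1944: Mon/Wed  1945: Tue/Fri  1946: Wed/Sat  …(24 more)…  1971: Sat/Tue  1972: Mon/Wed  1973: Tue/Fri  1974: Wed/Sat  1975: Thu/Sun  1976: Sat/Mon ✓  1977: Sun/Wed  1978: Mon/Thu  1979: Tue/Fri  1980: Thu/Sat  1981: Fri/Mon  1982: Sat/Tue  1983: Sun/Wed  1984: Tue/Thu
Both conditions hold in: 1948, 1976 — 2.

2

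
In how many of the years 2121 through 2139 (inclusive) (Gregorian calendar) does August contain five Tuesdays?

7

August has 31 days; it has five Tuesdays when Tuesday falls among the first (month-length − 28) days — i.e. when August 1 is one of Tuesday/Monday/Sunday.
August 1 by year: 2121:Fri 2122:Sat 2123:Sun✓ 2124:Tue✓ 2125:Wed 2126:Thu 2127:Fri 2128:Sun✓ 2129:Mon✓ 2130:Tue✓ 2131:Wed 2132:Fri 2133:Sat 2134:Sun✓ 2135:Mon✓ 2136:Wed 2137:Thu 2138:Fri 2139:Sat
Years with five Tuesdays: 2123, 2124, 2128, 2129, 2130, 2134, 2135 → 7.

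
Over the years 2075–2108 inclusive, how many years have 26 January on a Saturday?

5

Track 26 January's weekday year by year (advancing +1, or +2 across a Feb 29):
  2075: Sat ✓  2076: Sun (+1)  2077: Tue (+2)  2078: Wed (+1)  2079: Thu (+1)
  2080: Fri (+1)  2081: Sun (+2)  2082: Mon (+1)  2083: Tue (+1)  2084: Wed (+1)
  2085: Fri (+2)  2086: Sat (+1) ✓  2087: Sun (+1)  2088: Mon (+1)  … (6 more years) …
  2095: Wed (+1)  2096: Thu (+1)  2097: Sat (+2) ✓  2098: Sun (+1)  2099: Mon (+1)
  2100: Tue (+1)  2101: Wed (+1)  2102: Thu (+1)  2103: Fri (+1)  2104: Sat (+1) ✓
  2105: Mon (+2)  2106: Tue (+1)  2107: Wed (+1)  2108: Thu (+1)
Saturday years: 2075, 2086, 2092, 2097, 2104 — 5 in total.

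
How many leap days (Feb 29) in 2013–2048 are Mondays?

Leap years in 2013–2048: 9 of them.
Feb 29 weekday advances by 5 (mod 7) from one leap year to the next four years later (or differs when a century non-leap intervenes).
Leap-day weekdays: 2016:Mon✓ 2020:Sat 2024:Thu 2028:Tue 2032:Sun 2036:Fri 2040:Wed 2044:Mon✓ 2048:Sat
Monday: 2016, 2044 → 2.

2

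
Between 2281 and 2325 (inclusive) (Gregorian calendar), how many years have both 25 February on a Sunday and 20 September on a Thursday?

Check each year's weekday for 25 February and 20 September:
  2281: Fri/Tue  2282: Sat/Wed  2283: Sun/Thu ✓  2284: Mon/Sat  2285: Wed/Sun  2286: Thu/Mon  2287: Fri/Tue  2288: Sat/Thu  2289: Mon/Fri  2290: Tue/Sat  2291: Wed/Sun  2292: Thu/Tue  2293: Sat/Wed  2294: Sun/Thu ✓  …(17 more)…  2312: Sun/Fri  2313: Tue/Sat  2314: Wed/Sun  2315: Thu/Mon  2316: Fri/Wed  2317: Sun/Thu ✓  2318: Mon/Fri  2319: Tue/Sat  2320: Wed/Mon  2321: Fri/Tue  2322: Sat/Wed  2323: Sun/Thu ✓  2324: Mon/Sat  2325: Wed/Sun
Both conditions hold in: 2283, 2294, 2300, 2306, 2317, 2323 — 6.

6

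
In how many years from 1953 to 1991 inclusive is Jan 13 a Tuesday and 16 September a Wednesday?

5

Check each year's weekday for Jan 13 and 16 September:
  1953: Tue/Wed ✓  1954: Wed/Thu  1955: Thu/Fri  1956: Fri/Sun  1957: Sun/Mon  1958: Mon/Tue  1959: Tue/Wed ✓  1960: Wed/Fri  1961: Fri/Sat  1962: Sat/Sun  1963: Sun/Mon  1964: Mon/Wed  1965: Wed/Thu  1966: Thu/Fri  …(11 more)…  1978: Fri/Sat  1979: Sat/Sun  1980: Sun/Tue  1981: Tue/Wed ✓  1982: Wed/Thu  1983: Thu/Fri  1984: Fri/Sun  1985: Sun/Mon  1986: Mon/Tue  1987: Tue/Wed ✓  1988: Wed/Fri  1989: Fri/Sat  1990: Sat/Sun  1991: Sun/Mon
Both conditions hold in: 1953, 1959, 1970, 1981, 1987 — 5.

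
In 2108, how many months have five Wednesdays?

4

A month of length L has five Wednesdays iff its first Wednesday is on day ≤ L−28 (so day 1–3 in a 31-day month, 1–2 in a 30-day month, day 1 in a leap February).
Checking each month of 2108: Jan starts Sun (31d); Feb starts Wed (29d) ✓; Mar starts Thu (31d); Apr starts Sun (30d); May starts Tue (31d) ✓; Jun starts Fri (30d); Jul starts Sun (31d); Aug starts Wed (31d) ✓; Sep starts Sat (30d); Oct starts Mon (31d) ✓; Nov starts Thu (30d); Dec starts Sat (31d).
Five-Wednesday months: February, May, August, October → 4.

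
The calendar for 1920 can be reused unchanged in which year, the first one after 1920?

Two years share a calendar iff Jan 1 falls on the same weekday and both are leap or both are common. 1920: Jan 1 is Thursday, leap year.
1921: Jan 1 Saturday, common
1922: Jan 1 Sunday, common
1923: Jan 1 Monday, common
1924: Jan 1 Tuesday, leap
1925: Jan 1 Thursday, common
1926: Jan 1 Friday, common
1927: Jan 1 Saturday, common
1928: Jan 1 Sunday, leap
1929: Jan 1 Tuesday, common
1930: Jan 1 Wednesday, common
1931: Jan 1 Thursday, common
1932: Jan 1 Friday, leap
1933: Jan 1 Sunday, common
1934: Jan 1 Monday, common
1935: Jan 1 Tuesday, common
1936: Jan 1 Wednesday, leap
1937: Jan 1 Friday, common
1938: Jan 1 Saturday, common
1939: Jan 1 Sunday, common
1940: Jan 1 Monday, leap
1941: Jan 1 Wednesday, common
1942: Jan 1 Thursday, common
1943: Jan 1 Friday, common
1944: Jan 1 Saturday, leap
1945: Jan 1 Monday, common
1946: Jan 1 Tuesday, common
1947: Jan 1 Wednesday, common
1948: Jan 1 Thursday, leap
1948 matches on both conditions.

1948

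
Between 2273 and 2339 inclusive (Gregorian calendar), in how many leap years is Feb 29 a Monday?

3

Leap years in 2273–2339: 15 of them.
Feb 29 weekday advances by 5 (mod 7) from one leap year to the next four years later (or differs when a century non-leap intervenes).
Leap-day weekdays: 2276:Tue 2280:Sun 2284:Fri 2288:Wed 2292:Mon✓ 2296:Sat 2304:Mon✓ 2308:Sat 2312:Thu 2316:Tue 2320:Sun 2324:Fri 2328:Wed 2332:Mon✓ 2336:Sat
Monday: 2292, 2304, 2332 → 3.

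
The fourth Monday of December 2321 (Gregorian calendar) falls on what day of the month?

December 1, 2321 is a Thursday, so the first Monday is the 5th.
The fourth Monday is 5 + 21 = 26.

26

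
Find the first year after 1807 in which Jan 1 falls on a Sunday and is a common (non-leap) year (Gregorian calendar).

Jan 1 advances by 2 weekdays after a leap year and by 1 after a common year.
1807: Jan 1 is Thursday.
1808: Friday (leap)
1809: Sunday
1809 begins on a Sunday and is a common year.

1809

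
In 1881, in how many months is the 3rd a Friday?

Check the 3rd of each month of 1881: Jan 3: Mon, Feb 3: Thu, Mar 3: Thu, Apr 3: Sun, May 3: Tue, Jun 3: Fri, Jul 3: Sun, Aug 3: Wed, Sep 3: Sat, Oct 3: Mon, Nov 3: Thu, Dec 3: Sat.
Friday occurs in June — 1 month.

1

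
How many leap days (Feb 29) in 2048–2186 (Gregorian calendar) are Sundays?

5

Leap years in 2048–2186: 34 of them.
Feb 29 weekday advances by 5 (mod 7) from one leap year to the next four years later (or differs when a century non-leap intervenes).
Leap-day weekdays: 2048:Sat 2052:Thu 2056:Tue 2060:Sun✓ 2064:Fri 2068:Wed 2072:Mon 2076:Sat 2080:Thu 2084:Tue 2088:Sun✓ 2092:Fri 2096:Wed …(8 more)… 2136:Wed 2140:Mon 2144:Sat 2148:Thu 2152:Tue 2156:Sun✓ 2160:Fri 2164:Wed 2168:Mon 2172:Sat 2176:Thu 2180:Tue 2184:Sun✓
Sunday: 2060, 2088, 2128, 2156, 2184 → 5.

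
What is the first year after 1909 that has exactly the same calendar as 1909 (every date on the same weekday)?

1915

Two years share a calendar iff Jan 1 falls on the same weekday and both are leap or both are common. 1909: Jan 1 is Friday, common year.
1910: Jan 1 Saturday, common
1911: Jan 1 Sunday, common
1912: Jan 1 Monday, leap
1913: Jan 1 Wednesday, common
1914: Jan 1 Thursday, common
1915: Jan 1 Friday, common
1915 matches on both conditions.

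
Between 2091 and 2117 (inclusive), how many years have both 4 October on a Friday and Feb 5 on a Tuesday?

3

Check each year's weekday for 4 October and Feb 5:
  2091: Thu/Mon  2092: Sat/Tue  2093: Sun/Thu  2094: Mon/Fri  2095: Tue/Sat  2096: Thu/Sun  2097: Fri/Tue ✓  2098: Sat/Wed  2099: Sun/Thu  2100: Mon/Fri  2101: Tue/Sat  2102: Wed/Sun  2103: Thu/Mon  2104: Sat/Tue  2105: Sun/Thu  2106: Mon/Fri  2107: Tue/Sat  2108: Thu/Sun  2109: Fri/Tue ✓  2110: Sat/Wed  2111: Sun/Thu  2112: Tue/Fri  2113: Wed/Sun  2114: Thu/Mon  2115: Fri/Tue ✓  2116: Sun/Wed  2117: Mon/Fri
Both conditions hold in: 2097, 2109, 2115 — 3.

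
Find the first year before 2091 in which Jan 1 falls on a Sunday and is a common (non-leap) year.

Jan 1 advances by 2 weekdays after a leap year and by 1 after a common year.
2091: Jan 1 is Monday.
2090: Sunday
2090 begins on a Sunday and is a common year.

2090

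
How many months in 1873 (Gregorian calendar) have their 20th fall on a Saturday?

2

Check the 20th of each month of 1873: Jan 20: Mon, Feb 20: Thu, Mar 20: Thu, Apr 20: Sun, May 20: Tue, Jun 20: Fri, Jul 20: Sun, Aug 20: Wed, Sep 20: Sat, Oct 20: Mon, Nov 20: Thu, Dec 20: Sat.
Saturday occurs in September, December — 2 months.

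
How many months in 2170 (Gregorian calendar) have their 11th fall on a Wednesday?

Check the 11th of each month of 2170: Jan 11: Thu, Feb 11: Sun, Mar 11: Sun, Apr 11: Wed, May 11: Fri, Jun 11: Mon, Jul 11: Wed, Aug 11: Sat, Sep 11: Tue, Oct 11: Thu, Nov 11: Sun, Dec 11: Tue.
Wednesday occurs in April, July — 2 months.

2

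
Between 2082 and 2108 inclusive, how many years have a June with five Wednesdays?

June has 30 days; it has five Wednesdays when Wednesday falls among the first (month-length − 28) days — i.e. when June 1 is one of Wednesday/Tuesday.
June 1 by year: 2082:Mon 2083:Tue✓ 2084:Thu 2085:Fri 2086:Sat 2087:Sun 2088:Tue✓ 2089:Wed✓ 2090:Thu 2091:Fri 2092:Sun 2093:Mon 2094:Tue✓ 2095:Wed✓ 2096:Fri 2097:Sat 2098:Sun 2099:Mon 2100:Tue✓ 2101:Wed✓ 2102:Thu 2103:Fri 2104:Sun 2105:Mon 2106:Tue✓ 2107:Wed✓ 2108:Fri
Years with five Wednesdays: 2083, 2088, 2089, 2094, 2095, 2100, 2101, 2106, 2107 → 9.

9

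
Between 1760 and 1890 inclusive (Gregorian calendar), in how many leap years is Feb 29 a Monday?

Leap years in 1760–1890: 32 of them.
Feb 29 weekday advances by 5 (mod 7) from one leap year to the next four years later (or differs when a century non-leap intervenes).
Leap-day weekdays: 1760:Fri 1764:Wed 1768:Mon✓ 1772:Sat 1776:Thu 1780:Tue 1784:Sun 1788:Fri 1792:Wed 1796:Mon✓ 1804:Wed 1808:Mon✓ 1812:Sat …(6 more)… 1840:Sat 1844:Thu 1848:Tue 1852:Sun 1856:Fri 1860:Wed 1864:Mon✓ 1868:Sat 1872:Thu 1876:Tue 1880:Sun 1884:Fri 1888:Wed
Monday: 1768, 1796, 1808, 1836, 1864 → 5.

5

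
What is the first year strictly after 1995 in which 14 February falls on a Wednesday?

From one year to the next, a fixed date's weekday advances by 1, or by 2 when a Feb 29 lies between the two dates.
1995: February 14 is Tuesday.
1996: Wednesday (+1)
14 February falls on a Wednesday in 1996.

1996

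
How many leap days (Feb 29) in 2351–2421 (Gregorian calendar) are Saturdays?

3

Leap years in 2351–2421: 18 of them.
Feb 29 weekday advances by 5 (mod 7) from one leap year to the next four years later (or differs when a century non-leap intervenes).
Leap-day weekdays: 2352:Fri 2356:Wed 2360:Mon 2364:Sat✓ 2368:Thu 2372:Tue 2376:Sun 2380:Fri 2384:Wed 2388:Mon 2392:Sat✓ 2396:Thu 2400:Tue 2404:Sun 2408:Fri 2412:Wed 2416:Mon 2420:Sat✓
Saturday: 2364, 2392, 2420 → 3.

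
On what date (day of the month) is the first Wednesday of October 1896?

October 1, 1896 is a Thursday, so the first Wednesday is the 7th.
The first Wednesday is 7 + 0 = 7.

7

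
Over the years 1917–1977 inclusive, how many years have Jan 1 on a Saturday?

9

Track Jan 1's weekday year by year (advancing +1, or +2 across a Feb 29):
  1917: Mon  1918: Tue (+1)  1919: Wed (+1)  1920: Thu (+1)  1921: Sat (+2) ✓
  1922: Sun (+1)  1923: Mon (+1)  1924: Tue (+1)  1925: Thu (+2)  1926: Fri (+1)
  1927: Sat (+1) ✓  1928: Sun (+1)  1929: Tue (+2)  1930: Wed (+1)  … (33 more years) …
  1964: Wed (+1)  1965: Fri (+2)  1966: Sat (+1) ✓  1967: Sun (+1)  1968: Mon (+1)
  1969: Wed (+2)  1970: Thu (+1)  1971: Fri (+1)  1972: Sat (+1) ✓  1973: Mon (+2)
  1974: Tue (+1)  1975: Wed (+1)  1976: Thu (+1)  1977: Sat (+2) ✓
Saturday years: 1921, 1927, 1938, 1944, 1949, 1955, 1966, 1972, 1977 — 9 in total.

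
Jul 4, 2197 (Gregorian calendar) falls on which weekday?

January 1, 2197 is a Sunday.
July 4 is day 185 of the year, i.e. 184 days after Jan 1.
184 mod 7 = 2, so advance 2 weekdays from Sunday: Tuesday.

Tuesday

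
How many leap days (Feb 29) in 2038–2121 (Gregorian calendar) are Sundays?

Leap years in 2038–2121: 20 of them.
Feb 29 weekday advances by 5 (mod 7) from one leap year to the next four years later (or differs when a century non-leap intervenes).
Leap-day weekdays: 2040:Wed 2044:Mon 2048:Sat 2052:Thu 2056:Tue 2060:Sun✓ 2064:Fri 2068:Wed 2072:Mon 2076:Sat 2080:Thu 2084:Tue 2088:Sun✓ 2092:Fri 2096:Wed 2104:Fri 2108:Wed 2112:Mon 2116:Sat 2120:Thu
Sunday: 2060, 2088 → 2.

2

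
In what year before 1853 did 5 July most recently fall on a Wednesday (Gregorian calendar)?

From one year to the next, a fixed date's weekday advances by 1, or by 2 when a Feb 29 lies between the two dates.
1853: July 5 is Tuesday.
1852: Monday (−1)
1851: Saturday (−2)
1850: Friday (−1)
1849: Thursday (−1)
1848: Wednesday (−1)
5 July falls on a Wednesday in 1848.

1848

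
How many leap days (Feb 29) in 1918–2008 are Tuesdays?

3

Leap years in 1918–2008: 23 of them.
Feb 29 weekday advances by 5 (mod 7) from one leap year to the next four years later (or differs when a century non-leap intervenes).
Leap-day weekdays: 1920:Sun 1924:Fri 1928:Wed 1932:Mon 1936:Sat 1940:Thu 1944:Tue✓ 1948:Sun 1952:Fri 1956:Wed 1960:Mon 1964:Sat 1968:Thu 1972:Tue✓ 1976:Sun 1980:Fri 1984:Wed 1988:Mon 1992:Sat 1996:Thu 2000:Tue✓ 2004:Sun 2008:Fri
Tuesday: 1944, 1972, 2000 → 3.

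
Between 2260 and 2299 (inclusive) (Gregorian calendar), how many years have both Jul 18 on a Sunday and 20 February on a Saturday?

Check each year's weekday for Jul 18 and 20 February:
  2260: Wed/Mon  2261: Thu/Wed  2262: Fri/Thu  2263: Sat/Fri  2264: Mon/Sat  2265: Tue/Mon  2266: Wed/Tue  2267: Thu/Wed  2268: Sat/Thu  2269: Sun/Sat ✓  2270: Mon/Sun  2271: Tue/Mon  2272: Thu/Tue  2273: Fri/Thu  …(12 more)…  2286: Sun/Sat ✓  2287: Mon/Sun  2288: Wed/Mon  2289: Thu/Wed  2290: Fri/Thu  2291: Sat/Fri  2292: Mon/Sat  2293: Tue/Mon  2294: Wed/Tue  2295: Thu/Wed  2296: Sat/Thu  2297: Sun/Sat ✓  2298: Mon/Sun  2299: Tue/Mon
Both conditions hold in: 2269, 2275, 2286, 2297 — 4.

4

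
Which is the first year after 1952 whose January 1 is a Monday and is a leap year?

Jan 1 advances by 2 weekdays after a leap year and by 1 after a common year.
1952: Jan 1 is Tuesday (leap).
1953: Thursday
1954: Friday
1955: Saturday
1956: Sunday (leap)
1957: Tuesday
1958: Wednesday
1959: Thursday
1960: Friday (leap)
1961: Sunday
1962: Monday
1963: Tuesday
1964: Wednesday (leap)
1965: Friday
1966: Saturday
1967: Sunday
1968: Monday (leap)
1968 begins on a Monday and is a leap year.

1968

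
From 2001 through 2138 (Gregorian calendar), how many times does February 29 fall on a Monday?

4

Leap years in 2001–2138: 33 of them.
Feb 29 weekday advances by 5 (mod 7) from one leap year to the next four years later (or differs when a century non-leap intervenes).
Leap-day weekdays: 2004:Sun 2008:Fri 2012:Wed 2016:Mon✓ 2020:Sat 2024:Thu 2028:Tue 2032:Sun 2036:Fri 2040:Wed 2044:Mon✓ 2048:Sat 2052:Thu …(7 more)… 2084:Tue 2088:Sun 2092:Fri 2096:Wed 2104:Fri 2108:Wed 2112:Mon✓ 2116:Sat 2120:Thu 2124:Tue 2128:Sun 2132:Fri 2136:Wed
Monday: 2016, 2044, 2072, 2112 → 4.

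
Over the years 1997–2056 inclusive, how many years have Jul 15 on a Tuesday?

Track Jul 15's weekday year by year (advancing +1, or +2 across a Feb 29):
  1997: Tue ✓  1998: Wed (+1)  1999: Thu (+1)  2000: Sat (+2)  2001: Sun (+1)
  2002: Mon (+1)  2003: Tue (+1) ✓  2004: Thu (+2)  2005: Fri (+1)  2006: Sat (+1)
  2007: Sun (+1)  2008: Tue (+2) ✓  2009: Wed (+1)  2010: Thu (+1)  … (32 more years) …
  2043: Wed (+1)  2044: Fri (+2)  2045: Sat (+1)  2046: Sun (+1)  2047: Mon (+1)
  2048: Wed (+2)  2049: Thu (+1)  2050: Fri (+1)  2051: Sat (+1)  2052: Mon (+2)
  2053: Tue (+1) ✓  2054: Wed (+1)  2055: Thu (+1)  2056: Sat (+2)
Tuesday years: 1997, 2003, 2008, 2014, 2025, 2031, 2036, 2042, 2053 — 9 in total.

9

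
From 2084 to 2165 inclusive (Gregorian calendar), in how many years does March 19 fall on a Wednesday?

12

Track March 19's weekday year by year (advancing +1, or +2 across a Feb 29):
  2084: Sun  2085: Mon (+1)  2086: Tue (+1)  2087: Wed (+1) ✓  2088: Fri (+2)
  2089: Sat (+1)  2090: Sun (+1)  2091: Mon (+1)  2092: Wed (+2) ✓  2093: Thu (+1)
  2094: Fri (+1)  2095: Sat (+1)  2096: Mon (+2)  2097: Tue (+1)  … (54 more years) …
  2152: Sun (+2)  2153: Mon (+1)  2154: Tue (+1)  2155: Wed (+1) ✓  2156: Fri (+2)
  2157: Sat (+1)  2158: Sun (+1)  2159: Mon (+1)  2160: Wed (+2) ✓  2161: Thu (+1)
  2162: Fri (+1)  2163: Sat (+1)  2164: Mon (+2)  2165: Tue (+1)
Wednesday years: 2087, 2092, 2098, 2104, 2110, 2121, 2127, 2132, 2138, 2149, 2155, 2160 — 12 in total.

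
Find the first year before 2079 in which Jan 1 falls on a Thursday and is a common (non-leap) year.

2071

Jan 1 advances by 2 weekdays after a leap year and by 1 after a common year.
2079: Jan 1 is Sunday.
2078: Saturday
2077: Friday
2076: Wednesday (leap)
2075: Tuesday
2074: Monday
2073: Sunday
2072: Friday (leap)
2071: Thursday
2071 begins on a Thursday and is a common year.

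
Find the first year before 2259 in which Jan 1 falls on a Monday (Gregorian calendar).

Jan 1 advances by 2 weekdays after a leap year and by 1 after a common year.
2259: Jan 1 is Saturday.
2258: Friday
2257: Thursday
2256: Tuesday (leap)
2255: Monday
2255 begins on a Monday

2255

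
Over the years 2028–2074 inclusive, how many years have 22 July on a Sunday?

8

Track 22 July's weekday year by year (advancing +1, or +2 across a Feb 29):
  2028: Sat  2029: Sun (+1) ✓  2030: Mon (+1)  2031: Tue (+1)  2032: Thu (+2)
  2033: Fri (+1)  2034: Sat (+1)  2035: Sun (+1) ✓  2036: Tue (+2)  2037: Wed (+1)
  2038: Thu (+1)  2039: Fri (+1)  2040: Sun (+2) ✓  2041: Mon (+1)  … (19 more years) …
  2061: Fri (+1)  2062: Sat (+1)  2063: Sun (+1) ✓  2064: Tue (+2)  2065: Wed (+1)
  2066: Thu (+1)  2067: Fri (+1)  2068: Sun (+2) ✓  2069: Mon (+1)  2070: Tue (+1)
  2071: Wed (+1)  2072: Fri (+2)  2073: Sat (+1)  2074: Sun (+1) ✓
Sunday years: 2029, 2035, 2040, 2046, 2057, 2063, 2068, 2074 — 8 in total.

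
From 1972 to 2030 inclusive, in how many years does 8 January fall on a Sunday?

Track 8 January's weekday year by year (advancing +1, or +2 across a Feb 29):
  1972: Sat  1973: Mon (+2)  1974: Tue (+1)  1975: Wed (+1)  1976: Thu (+1)
  1977: Sat (+2)  1978: Sun (+1) ✓  1979: Mon (+1)  1980: Tue (+1)  1981: Thu (+2)
  1982: Fri (+1)  1983: Sat (+1)  1984: Sun (+1) ✓  1985: Tue (+2)  … (31 more years) …
  2017: Sun (+2) ✓  2018: Mon (+1)  2019: Tue (+1)  2020: Wed (+1)  2021: Fri (+2)
  2022: Sat (+1)  2023: Sun (+1) ✓  2024: Mon (+1)  2025: Wed (+2)  2026: Thu (+1)
  2027: Fri (+1)  2028: Sat (+1)  2029: Mon (+2)  2030: Tue (+1)
Sunday years: 1978, 1984, 1989, 1995, 2006, 2012, 2017, 2023 — 8 in total.

8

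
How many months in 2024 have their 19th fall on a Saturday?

1

Check the 19th of each month of 2024: Jan 19: Fri, Feb 19: Mon, Mar 19: Tue, Apr 19: Fri, May 19: Sun, Jun 19: Wed, Jul 19: Fri, Aug 19: Mon, Sep 19: Thu, Oct 19: Sat, Nov 19: Tue, Dec 19: Thu.
Saturday occurs in October — 1 month.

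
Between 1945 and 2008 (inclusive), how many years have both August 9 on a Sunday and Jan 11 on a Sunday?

Check each year's weekday for August 9 and Jan 11:
  1945: Thu/Thu  1946: Fri/Fri  1947: Sat/Sat  1948: Mon/Sun  1949: Tue/Tue  1950: Wed/Wed  1951: Thu/Thu  1952: Sat/Fri  1953: Sun/Sun ✓  1954: Mon/Mon  1955: Tue/Tue  1956: Thu/Wed  1957: Fri/Fri  1958: Sat/Sat  …(36 more)…  1995: Wed/Wed  1996: Fri/Thu  1997: Sat/Sat  1998: Sun/Sun ✓  1999: Mon/Mon  2000: Wed/Tue  2001: Thu/Thu  2002: Fri/Fri  2003: Sat/Sat  2004: Mon/Sun  2005: Tue/Tue  2006: Wed/Wed  2007: Thu/Thu  2008: Sat/Fri
Both conditions hold in: 1953, 1959, 1970, 1981, 1987, 1998 — 6.

6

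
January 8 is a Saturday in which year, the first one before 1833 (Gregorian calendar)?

1831

From one year to the next, a fixed date's weekday advances by 1, or by 2 when a Feb 29 lies between the two dates.
1833: January 8 is Tuesday.
1832: Sunday (−2)
1831: Saturday (−1)
January 8 falls on a Saturday in 1831.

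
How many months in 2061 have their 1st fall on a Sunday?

Check the 1st of each month of 2061: Jan 1: Sat, Feb 1: Tue, Mar 1: Tue, Apr 1: Fri, May 1: Sun, Jun 1: Wed, Jul 1: Fri, Aug 1: Mon, Sep 1: Thu, Oct 1: Sat, Nov 1: Tue, Dec 1: Thu.
Sunday occurs in May — 1 month.

1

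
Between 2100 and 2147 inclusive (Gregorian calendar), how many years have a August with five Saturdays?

August has 31 days; it has five Saturdays when Saturday falls among the first (month-length − 28) days — i.e. when August 1 is one of Saturday/Friday/Thursday.
August 1 by year: 2100:Sun 2101:Mon 2102:Tue 2103:Wed 2104:Fri✓ 2105:Sat✓ 2106:Sun 2107:Mon 2108:Wed 2109:Thu✓ 2110:Fri✓ 2111:Sat✓ 2112:Mon 2113:Tue 2114:Wed …(18 more)… 2133:Sat✓ 2134:Sun 2135:Mon 2136:Wed 2137:Thu✓ 2138:Fri✓ 2139:Sat✓ 2140:Mon 2141:Tue 2142:Wed 2143:Thu✓ 2144:Sat✓ 2145:Sun 2146:Mon 2147:Tue
Years with five Saturdays: 2104, 2105, 2109, 2110, 2111, 2115, 2116, 2120, 2121, 2122, 2126, 2127, 2132, 2133, 2137, 2138, 2139, 2143, 2144 → 19.

19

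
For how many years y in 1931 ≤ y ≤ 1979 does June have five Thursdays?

June has 30 days; it has five Thursdays when Thursday falls among the first (month-length − 28) days — i.e. when June 1 is one of Thursday/Wednesday.
June 1 by year: 1931:Mon 1932:Wed✓ 1933:Thu✓ 1934:Fri 1935:Sat 1936:Mon 1937:Tue 1938:Wed✓ 1939:Thu✓ 1940:Sat 1941:Sun 1942:Mon 1943:Tue 1944:Thu✓ 1945:Fri …(19 more)… 1965:Tue 1966:Wed✓ 1967:Thu✓ 1968:Sat 1969:Sun 1970:Mon 1971:Tue 1972:Thu✓ 1973:Fri 1974:Sat 1975:Sun 1976:Tue 1977:Wed✓ 1978:Thu✓ 1979:Fri
Years with five Thursdays: 1932, 1933, 1938, 1939, 1944, 1949, 1950, 1955, 1960, 1961, 1966, 1967, 1972, 1977, 1978 → 15.

15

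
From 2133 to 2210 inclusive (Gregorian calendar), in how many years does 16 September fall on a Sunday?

12

Track 16 September's weekday year by year (advancing +1, or +2 across a Feb 29):
  2133: Wed  2134: Thu (+1)  2135: Fri (+1)  2136: Sun (+2) ✓  2137: Mon (+1)
  2138: Tue (+1)  2139: Wed (+1)  2140: Fri (+2)  2141: Sat (+1)  2142: Sun (+1) ✓
  2143: Mon (+1)  2144: Wed (+2)  2145: Thu (+1)  2146: Fri (+1)  … (50 more years) …
  2197: Sat (+1)  2198: Sun (+1) ✓  2199: Mon (+1)  2200: Tue (+1)  2201: Wed (+1)
  2202: Thu (+1)  2203: Fri (+1)  2204: Sun (+2) ✓  2205: Mon (+1)  2206: Tue (+1)
  2207: Wed (+1)  2208: Fri (+2)  2209: Sat (+1)  2210: Sun (+1) ✓
Sunday years: 2136, 2142, 2153, 2159, 2164, 2170, 2181, 2187, 2192, 2198, 2204, 2210 — 12 in total.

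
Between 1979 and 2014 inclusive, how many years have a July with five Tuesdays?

17

July has 31 days; it has five Tuesdays when Tuesday falls among the first (month-length − 28) days — i.e. when July 1 is one of Tuesday/Monday/Sunday.
July 1 by year: 1979:Sun✓ 1980:Tue✓ 1981:Wed 1982:Thu 1983:Fri 1984:Sun✓ 1985:Mon✓ 1986:Tue✓ 1987:Wed 1988:Fri 1989:Sat 1990:Sun✓ 1991:Mon✓ 1992:Wed 1993:Thu …(6 more)… 2000:Sat 2001:Sun✓ 2002:Mon✓ 2003:Tue✓ 2004:Thu 2005:Fri 2006:Sat 2007:Sun✓ 2008:Tue✓ 2009:Wed 2010:Thu 2011:Fri 2012:Sun✓ 2013:Mon✓ 2014:Tue✓
Years with five Tuesdays: 1979, 1980, 1984, 1985, 1986, 1990, 1991, 1996, 1997, 2001, 2002, 2003, 2007, 2008, 2012, 2013, 2014 → 17.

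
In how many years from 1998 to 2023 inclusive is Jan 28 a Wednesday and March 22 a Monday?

1

Check each year's weekday for Jan 28 and March 22:
  1998: Wed/Sun  1999: Thu/Mon  2000: Fri/Wed  2001: Sun/Thu  2002: Mon/Fri  2003: Tue/Sat  2004: Wed/Mon ✓  2005: Fri/Tue  2006: Sat/Wed  2007: Sun/Thu  2008: Mon/Sat  2009: Wed/Sun  2010: Thu/Mon  2011: Fri/Tue  2012: Sat/Thu  2013: Mon/Fri  2014: Tue/Sat  2015: Wed/Sun  2016: Thu/Tue  2017: Sat/Wed  2018: Sun/Thu  2019: Mon/Fri  2020: Tue/Sun  2021: Thu/Mon  2022: Fri/Tue  2023: Sat/Wed
Both conditions hold in: 2004 — 1.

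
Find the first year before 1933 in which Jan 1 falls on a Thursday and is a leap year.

1920

Jan 1 advances by 2 weekdays after a leap year and by 1 after a common year.
1933: Jan 1 is Sunday.
1932: Friday (leap)
1931: Thursday
1930: Wednesday
1929: Tuesday
1928: Sunday (leap)
1927: Saturday
1926: Friday
1925: Thursday
1924: Tuesday (leap)
1923: Monday
1922: Sunday
1921: Saturday
1920: Thursday (leap)
1920 begins on a Thursday and is a leap year.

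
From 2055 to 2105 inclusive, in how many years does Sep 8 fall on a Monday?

Track Sep 8's weekday year by year (advancing +1, or +2 across a Feb 29):
  2055: Wed  2056: Fri (+2)  2057: Sat (+1)  2058: Sun (+1)  2059: Mon (+1) ✓
  2060: Wed (+2)  2061: Thu (+1)  2062: Fri (+1)  2063: Sat (+1)  2064: Mon (+2) ✓
  2065: Tue (+1)  2066: Wed (+1)  2067: Thu (+1)  2068: Sat (+2)  … (23 more years) …
  2092: Mon (+2) ✓  2093: Tue (+1)  2094: Wed (+1)  2095: Thu (+1)  2096: Sat (+2)
  2097: Sun (+1)  2098: Mon (+1) ✓  2099: Tue (+1)  2100: Wed (+1)  2101: Thu (+1)
  2102: Fri (+1)  2103: Sat (+1)  2104: Mon (+2) ✓  2105: Tue (+1)
Monday years: 2059, 2064, 2070, 2081, 2087, 2092, 2098, 2104 — 8 in total.

8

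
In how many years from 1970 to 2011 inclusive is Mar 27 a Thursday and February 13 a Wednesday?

2

Check each year's weekday for Mar 27 and February 13:
  1970: Fri/Fri  1971: Sat/Sat  1972: Mon/Sun  1973: Tue/Tue  1974: Wed/Wed  1975: Thu/Thu  1976: Sat/Fri  1977: Sun/Sun  1978: Mon/Mon  1979: Tue/Tue  1980: Thu/Wed ✓  1981: Fri/Fri  1982: Sat/Sat  1983: Sun/Sun  …(14 more)…  1998: Fri/Fri  1999: Sat/Sat  2000: Mon/Sun  2001: Tue/Tue  2002: Wed/Wed  2003: Thu/Thu  2004: Sat/Fri  2005: Sun/Sun  2006: Mon/Mon  2007: Tue/Tue  2008: Thu/Wed ✓  2009: Fri/Fri  2010: Sat/Sat  2011: Sun/Sun
Both conditions hold in: 1980, 2008 — 2.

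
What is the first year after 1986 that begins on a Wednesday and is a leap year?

Jan 1 advances by 2 weekdays after a leap year and by 1 after a common year.
1986: Jan 1 is Wednesday.
1987: Thursday
1988: Friday (leap)
1989: Sunday
1990: Monday
1991: Tuesday
1992: Wednesday (leap)
1992 begins on a Wednesday and is a leap year.

1992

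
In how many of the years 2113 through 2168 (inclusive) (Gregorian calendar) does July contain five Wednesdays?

24

July has 31 days; it has five Wednesdays when Wednesday falls among the first (month-length − 28) days — i.e. when July 1 is one of Wednesday/Tuesday/Monday.
July 1 by year: 2113:Sat 2114:Sun 2115:Mon✓ 2116:Wed✓ 2117:Thu 2118:Fri 2119:Sat 2120:Mon✓ 2121:Tue✓ 2122:Wed✓ 2123:Thu 2124:Sat 2125:Sun 2126:Mon✓ 2127:Tue✓ …(26 more)… 2154:Mon✓ 2155:Tue✓ 2156:Thu 2157:Fri 2158:Sat 2159:Sun 2160:Tue✓ 2161:Wed✓ 2162:Thu 2163:Fri 2164:Sun 2165:Mon✓ 2166:Tue✓ 2167:Wed✓ 2168:Fri
Years with five Wednesdays: 2115, 2116, 2120, 2121, 2122, 2126, 2127, 2132, 2133, 2137, 2138, 2139, 2143, 2144, 2148, 2149, 2150, 2154, 2155, 2160, 2161, 2165, 2166, 2167 → 24.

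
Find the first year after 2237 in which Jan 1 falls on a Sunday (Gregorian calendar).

Jan 1 advances by 2 weekdays after a leap year and by 1 after a common year.
2237: Jan 1 is Sunday.
2238: Monday
2239: Tuesday
2240: Wednesday (leap)
2241: Friday
2242: Saturday
2243: Sunday
2243 begins on a Sunday

2243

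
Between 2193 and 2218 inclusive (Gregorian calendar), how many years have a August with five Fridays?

12

August has 31 days; it has five Fridays when Friday falls among the first (month-length − 28) days — i.e. when August 1 is one of Friday/Thursday/Wednesday.
August 1 by year: 2193:Thu✓ 2194:Fri✓ 2195:Sat 2196:Mon 2197:Tue 2198:Wed✓ 2199:Thu✓ 2200:Fri✓ 2201:Sat 2202:Sun 2203:Mon 2204:Wed✓ 2205:Thu✓ 2206:Fri✓ 2207:Sat 2208:Mon 2209:Tue 2210:Wed✓ 2211:Thu✓ 2212:Sat 2213:Sun 2214:Mon 2215:Tue 2216:Thu✓ 2217:Fri✓ 2218:Sat
Years with five Fridays: 2193, 2194, 2198, 2199, 2200, 2204, 2205, 2206, 2210, 2211, 2216, 2217 → 12.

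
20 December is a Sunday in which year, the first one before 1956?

1953

From one year to the next, a fixed date's weekday advances by 1, or by 2 when a Feb 29 lies between the two dates.
1956: December 20 is Thursday.
1955: Tuesday (−2)
1954: Monday (−1)
1953: Sunday (−1)
20 December falls on a Sunday in 1953.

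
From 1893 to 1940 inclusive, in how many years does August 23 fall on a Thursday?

7

Track August 23's weekday year by year (advancing +1, or +2 across a Feb 29):
  1893: Wed  1894: Thu (+1) ✓  1895: Fri (+1)  1896: Sun (+2)  1897: Mon (+1)
  1898: Tue (+1)  1899: Wed (+1)  1900: Thu (+1) ✓  1901: Fri (+1)  1902: Sat (+1)
  1903: Sun (+1)  1904: Tue (+2)  1905: Wed (+1)  1906: Thu (+1) ✓  … (20 more years) …
  1927: Tue (+1)  1928: Thu (+2) ✓  1929: Fri (+1)  1930: Sat (+1)  1931: Sun (+1)
  1932: Tue (+2)  1933: Wed (+1)  1934: Thu (+1) ✓  1935: Fri (+1)  1936: Sun (+2)
  1937: Mon (+1)  1938: Tue (+1)  1939: Wed (+1)  1940: Fri (+2)
Thursday years: 1894, 1900, 1906, 1917, 1923, 1928, 1934 — 7 in total.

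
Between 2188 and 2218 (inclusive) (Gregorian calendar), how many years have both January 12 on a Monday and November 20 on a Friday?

Check each year's weekday for January 12 and November 20:
  2188: Sat/Thu  2189: Mon/Fri ✓  2190: Tue/Sat  2191: Wed/Sun  2192: Thu/Tue  2193: Sat/Wed  2194: Sun/Thu  2195: Mon/Fri ✓  2196: Tue/Sun  2197: Thu/Mon  2198: Fri/Tue  2199: Sat/Wed  2200: Sun/Thu  2201: Mon/Fri ✓  …(3 more)…  2205: Sat/Wed  2206: Sun/Thu  2207: Mon/Fri ✓  2208: Tue/Sun  2209: Thu/Mon  2210: Fri/Tue  2211: Sat/Wed  2212: Sun/Fri  2213: Tue/Sat  2214: Wed/Sun  2215: Thu/Mon  2216: Fri/Wed  2217: Sun/Thu  2218: Mon/Fri ✓
Both conditions hold in: 2189, 2195, 2201, 2207, 2218 — 5.

5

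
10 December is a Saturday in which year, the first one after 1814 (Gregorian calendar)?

From one year to the next, a fixed date's weekday advances by 1, or by 2 when a Feb 29 lies between the two dates.
1814: December 10 is Saturday.
1815: Sunday (+1)
1816: Tuesday (+2)
1817: Wednesday (+1)
1818: Thursday (+1)
1819: Friday (+1)
1820: Sunday (+2)
1821: Monday (+1)
1822: Tuesday (+1)
1823: Wednesday (+1)
1824: Friday (+2)
1825: Saturday (+1)
10 December falls on a Saturday in 1825.

1825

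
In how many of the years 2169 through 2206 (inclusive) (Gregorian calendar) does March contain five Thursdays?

March has 31 days; it has five Thursdays when Thursday falls among the first (month-length − 28) days — i.e. when March 1 is one of Thursday/Wednesday/Tuesday.
March 1 by year: 2169:Wed✓ 2170:Thu✓ 2171:Fri 2172:Sun 2173:Mon 2174:Tue✓ 2175:Wed✓ 2176:Fri 2177:Sat 2178:Sun 2179:Mon 2180:Wed✓ 2181:Thu✓ 2182:Fri 2183:Sat …(8 more)… 2192:Thu✓ 2193:Fri 2194:Sat 2195:Sun 2196:Tue✓ 2197:Wed✓ 2198:Thu✓ 2199:Fri 2200:Sat 2201:Sun 2202:Mon 2203:Tue✓ 2204:Thu✓ 2205:Fri 2206:Sat
Years with five Thursdays: 2169, 2170, 2174, 2175, 2180, 2181, 2185, 2186, 2187, 2191, 2192, 2196, 2197, 2198, 2203, 2204 → 16.

16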